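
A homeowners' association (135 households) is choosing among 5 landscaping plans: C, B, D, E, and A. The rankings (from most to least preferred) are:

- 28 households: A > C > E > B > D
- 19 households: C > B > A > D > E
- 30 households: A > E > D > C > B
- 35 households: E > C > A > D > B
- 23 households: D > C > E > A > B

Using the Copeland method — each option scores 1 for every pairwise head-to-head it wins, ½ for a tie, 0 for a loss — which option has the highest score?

C: beats B, D, E, and A → score 4.
B: loses to C, D, E, and A → score 0.
D: beats B; loses to C, E, and A → score 1.
E: beats B and D; loses to C and A → score 2.
A: beats B, D, and E; loses to C → score 3.
C has the best pairwise record.

C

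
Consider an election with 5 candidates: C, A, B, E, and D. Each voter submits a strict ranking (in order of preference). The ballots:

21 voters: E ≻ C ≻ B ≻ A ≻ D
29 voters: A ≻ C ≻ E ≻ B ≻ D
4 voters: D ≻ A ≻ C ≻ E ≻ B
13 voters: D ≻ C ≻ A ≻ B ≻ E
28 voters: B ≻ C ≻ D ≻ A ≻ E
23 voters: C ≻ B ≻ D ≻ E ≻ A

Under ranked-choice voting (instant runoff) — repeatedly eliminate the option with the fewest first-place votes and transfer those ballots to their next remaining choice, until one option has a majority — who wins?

Round 1: C 23, A 29, B 28, E 21, D 17. Eliminate D.
Round 2: C 36, A 33, B 28, E 21. Eliminate E.
Round 3: C 57, A 33, B 28. Eliminate B.
Round 4: C 85, A 33. C has a majority.

C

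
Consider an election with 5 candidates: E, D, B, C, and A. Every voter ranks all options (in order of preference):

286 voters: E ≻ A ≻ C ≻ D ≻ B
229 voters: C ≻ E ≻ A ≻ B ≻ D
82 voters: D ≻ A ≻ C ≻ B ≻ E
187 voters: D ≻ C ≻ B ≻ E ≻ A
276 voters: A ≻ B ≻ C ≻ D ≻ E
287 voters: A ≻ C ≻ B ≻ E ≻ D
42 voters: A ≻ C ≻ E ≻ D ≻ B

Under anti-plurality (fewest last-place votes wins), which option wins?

Last-place votes: E 358, D 516, B 328, C 0, A 187.
C is ranked last by the fewest voters, so C wins.

C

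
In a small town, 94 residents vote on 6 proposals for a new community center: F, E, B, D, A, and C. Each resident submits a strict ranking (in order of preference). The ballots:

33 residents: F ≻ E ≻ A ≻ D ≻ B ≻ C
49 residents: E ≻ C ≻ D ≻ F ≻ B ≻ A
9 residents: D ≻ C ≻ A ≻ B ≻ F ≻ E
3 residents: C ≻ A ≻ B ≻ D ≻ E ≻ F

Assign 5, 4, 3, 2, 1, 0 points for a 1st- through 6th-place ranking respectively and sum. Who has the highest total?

F: 33·5 + 49·2 + 9·1 + 3·0 = 272
E: 33·4 + 49·5 + 9·0 + 3·1 = 380
B: 33·1 + 49·1 + 9·2 + 3·3 = 109
D: 33·2 + 49·3 + 9·5 + 3·2 = 264
A: 33·3 + 49·0 + 9·3 + 3·4 = 138
C: 33·0 + 49·4 + 9·4 + 3·5 = 247
E has the highest Borda score (380).

E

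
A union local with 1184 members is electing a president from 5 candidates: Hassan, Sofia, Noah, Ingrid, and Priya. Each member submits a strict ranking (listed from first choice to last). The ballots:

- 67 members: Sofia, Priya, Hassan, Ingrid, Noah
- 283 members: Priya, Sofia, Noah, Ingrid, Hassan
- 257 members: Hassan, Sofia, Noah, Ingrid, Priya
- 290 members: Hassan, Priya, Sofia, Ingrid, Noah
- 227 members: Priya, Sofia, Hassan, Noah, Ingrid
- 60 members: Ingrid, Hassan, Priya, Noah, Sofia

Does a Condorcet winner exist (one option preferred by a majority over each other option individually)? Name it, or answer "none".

Hassan

Hassan vs Sofia: 607–577 for Hassan.
Hassan vs Noah: 901–283 for Hassan.
Hassan vs Ingrid: 841–343 for Hassan.
Hassan vs Priya: 607–577 for Hassan.
Hassan beats every other option head-to-head.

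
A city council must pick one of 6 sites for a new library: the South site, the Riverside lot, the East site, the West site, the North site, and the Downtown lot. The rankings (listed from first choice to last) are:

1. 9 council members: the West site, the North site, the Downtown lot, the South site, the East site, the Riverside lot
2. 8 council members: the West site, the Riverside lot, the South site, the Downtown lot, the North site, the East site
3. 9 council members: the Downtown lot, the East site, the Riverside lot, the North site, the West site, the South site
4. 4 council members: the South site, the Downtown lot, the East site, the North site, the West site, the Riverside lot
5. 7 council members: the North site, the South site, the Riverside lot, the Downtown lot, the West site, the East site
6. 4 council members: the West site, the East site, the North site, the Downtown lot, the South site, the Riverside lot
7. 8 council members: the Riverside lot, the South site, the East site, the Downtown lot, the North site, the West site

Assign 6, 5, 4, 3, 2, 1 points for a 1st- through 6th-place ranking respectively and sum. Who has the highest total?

the Downtown lot

the South site: 9·3 + 8·4 + 9·1 + 4·6 + 7·5 + 4·2 + 8·5 = 175
the Riverside lot: 9·1 + 8·5 + 9·4 + 4·1 + 7·4 + 4·1 + 8·6 = 169
the East site: 9·2 + 8·1 + 9·5 + 4·4 + 7·1 + 4·5 + 8·4 = 146
the West site: 9·6 + 8·6 + 9·2 + 4·2 + 7·2 + 4·6 + 8·1 = 174
the North site: 9·5 + 8·2 + 9·3 + 4·3 + 7·6 + 4·4 + 8·2 = 174
the Downtown lot: 9·4 + 8·3 + 9·6 + 4·5 + 7·3 + 4·3 + 8·3 = 191
the Downtown lot has the highest Borda score (191).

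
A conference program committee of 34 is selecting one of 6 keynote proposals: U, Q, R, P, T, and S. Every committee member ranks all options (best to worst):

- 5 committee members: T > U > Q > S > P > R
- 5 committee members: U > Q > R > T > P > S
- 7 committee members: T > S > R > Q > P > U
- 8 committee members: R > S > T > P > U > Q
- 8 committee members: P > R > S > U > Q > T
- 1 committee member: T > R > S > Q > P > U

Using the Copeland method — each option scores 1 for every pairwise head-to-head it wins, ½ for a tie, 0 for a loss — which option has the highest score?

U: beats Q; loses to R, P, T, and S → score 1.
Q: beats P; loses to U, R, T, and S → score 1.
R: beats U, Q, P, T, and S → score 5.
P: beats U; loses to Q, R, T, and S → score 1.
T: beats U, Q, P, and S; loses to R → score 4.
S: beats U, Q, and P; loses to R and T → score 3.
R has the best pairwise record.

R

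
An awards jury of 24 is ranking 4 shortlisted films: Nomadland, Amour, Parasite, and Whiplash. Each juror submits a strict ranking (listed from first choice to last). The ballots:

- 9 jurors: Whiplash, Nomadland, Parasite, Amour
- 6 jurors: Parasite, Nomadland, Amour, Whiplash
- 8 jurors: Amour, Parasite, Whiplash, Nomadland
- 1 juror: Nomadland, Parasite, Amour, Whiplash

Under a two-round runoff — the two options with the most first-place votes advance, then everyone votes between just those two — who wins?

Amour

Round 1 first-place votes: Nomadland 1, Amour 8, Parasite 6, Whiplash 9.
Whiplash and Amour advance.
Runoff: Whiplash is preferred to Amour by 9 voters; Amour by 15.
Amour wins the runoff.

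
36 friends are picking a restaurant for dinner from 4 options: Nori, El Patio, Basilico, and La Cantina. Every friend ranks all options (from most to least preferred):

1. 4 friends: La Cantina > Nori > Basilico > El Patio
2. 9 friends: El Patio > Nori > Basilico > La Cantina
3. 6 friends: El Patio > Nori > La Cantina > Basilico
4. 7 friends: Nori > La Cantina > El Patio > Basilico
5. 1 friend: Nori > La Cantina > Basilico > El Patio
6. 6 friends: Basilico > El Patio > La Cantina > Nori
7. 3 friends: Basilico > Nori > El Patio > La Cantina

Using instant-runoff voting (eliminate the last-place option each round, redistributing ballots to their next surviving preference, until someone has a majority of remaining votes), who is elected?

El Patio

Round 1: Nori 8, El Patio 15, Basilico 9, La Cantina 4. Eliminate La Cantina.
Round 2: Nori 12, El Patio 15, Basilico 9. Eliminate Basilico.
Round 3: Nori 15, El Patio 21. El Patio has a majority.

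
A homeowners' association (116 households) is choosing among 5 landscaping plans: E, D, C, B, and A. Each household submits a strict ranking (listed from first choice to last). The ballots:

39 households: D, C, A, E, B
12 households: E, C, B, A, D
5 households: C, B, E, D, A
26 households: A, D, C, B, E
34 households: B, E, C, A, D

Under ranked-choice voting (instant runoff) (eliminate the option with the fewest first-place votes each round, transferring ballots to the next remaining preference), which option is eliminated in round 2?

Round 1: E 12, D 39, C 5, B 34, A 26. Eliminate C.
Round 2: E 12, D 39, B 39, A 26. Eliminate E.

E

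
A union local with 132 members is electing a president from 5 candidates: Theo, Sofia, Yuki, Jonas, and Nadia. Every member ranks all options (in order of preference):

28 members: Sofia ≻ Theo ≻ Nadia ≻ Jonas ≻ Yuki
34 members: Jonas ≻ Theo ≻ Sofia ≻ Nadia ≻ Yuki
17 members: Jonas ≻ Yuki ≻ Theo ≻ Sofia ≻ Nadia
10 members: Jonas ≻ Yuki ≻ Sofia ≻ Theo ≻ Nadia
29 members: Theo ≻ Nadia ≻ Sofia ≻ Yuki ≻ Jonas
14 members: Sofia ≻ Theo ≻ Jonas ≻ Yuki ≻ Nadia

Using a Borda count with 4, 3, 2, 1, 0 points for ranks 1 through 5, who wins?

Theo: 28·3 + 34·3 + 17·2 + 10·1 + 29·4 + 14·3 = 388
Sofia: 28·4 + 34·2 + 17·1 + 10·2 + 29·2 + 14·4 = 331
Yuki: 28·0 + 34·0 + 17·3 + 10·3 + 29·1 + 14·1 = 124
Jonas: 28·1 + 34·4 + 17·4 + 10·4 + 29·0 + 14·2 = 300
Nadia: 28·2 + 34·1 + 17·0 + 10·0 + 29·3 + 14·0 = 177
Theo has the highest Borda score (388).

Theo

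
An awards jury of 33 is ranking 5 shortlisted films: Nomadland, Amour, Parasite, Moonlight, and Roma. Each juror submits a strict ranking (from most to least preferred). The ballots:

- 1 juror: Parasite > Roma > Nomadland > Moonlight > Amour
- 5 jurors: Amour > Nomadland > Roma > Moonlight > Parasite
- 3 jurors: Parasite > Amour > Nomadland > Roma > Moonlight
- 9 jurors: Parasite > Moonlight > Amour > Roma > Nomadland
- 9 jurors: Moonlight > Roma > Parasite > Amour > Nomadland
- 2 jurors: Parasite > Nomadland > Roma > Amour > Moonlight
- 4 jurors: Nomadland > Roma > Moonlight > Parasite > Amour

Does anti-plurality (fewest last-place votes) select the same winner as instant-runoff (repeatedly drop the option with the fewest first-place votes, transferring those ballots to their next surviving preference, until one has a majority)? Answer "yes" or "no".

no

Anti-plurality — last-place votes: Nomadland 18, Amour 5, Parasite 5, Moonlight 5, Roma 0. Winner: Roma.
Instant-runoff — R1 Nomadland 4, Amour 5, Parasite 15, Moonlight 9, Roma 0 (Roma out); R2 Nomadland 4, Amour 5, Parasite 15, Moonlight 9 (Nomadland out); R3 Amour 5, Parasite 15, Moonlight 13 (Amour out); R4 Parasite 15, Moonlight 18 (Moonlight winner). Winner: Moonlight.
The two methods disagree.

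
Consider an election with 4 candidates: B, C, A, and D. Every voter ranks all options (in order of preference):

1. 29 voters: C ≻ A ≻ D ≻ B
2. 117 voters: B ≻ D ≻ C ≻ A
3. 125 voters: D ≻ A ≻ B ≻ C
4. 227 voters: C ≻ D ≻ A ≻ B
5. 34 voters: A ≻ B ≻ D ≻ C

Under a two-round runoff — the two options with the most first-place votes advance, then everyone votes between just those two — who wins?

Round 1 first-place votes: B 117, C 256, A 34, D 125.
C and D advance.
Runoff: C is preferred to D by 256 voters; D by 276.
D wins the runoff.

D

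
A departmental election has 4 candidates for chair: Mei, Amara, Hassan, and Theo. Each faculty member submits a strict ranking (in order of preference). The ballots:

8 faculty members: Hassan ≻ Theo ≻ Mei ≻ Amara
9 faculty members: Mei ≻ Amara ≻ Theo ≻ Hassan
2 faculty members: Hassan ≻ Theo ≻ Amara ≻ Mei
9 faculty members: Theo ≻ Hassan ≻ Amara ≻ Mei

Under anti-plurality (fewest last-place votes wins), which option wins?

Last-place votes: Mei 11, Amara 8, Hassan 9, Theo 0.
Theo is ranked last by the fewest voters, so Theo wins.

Theo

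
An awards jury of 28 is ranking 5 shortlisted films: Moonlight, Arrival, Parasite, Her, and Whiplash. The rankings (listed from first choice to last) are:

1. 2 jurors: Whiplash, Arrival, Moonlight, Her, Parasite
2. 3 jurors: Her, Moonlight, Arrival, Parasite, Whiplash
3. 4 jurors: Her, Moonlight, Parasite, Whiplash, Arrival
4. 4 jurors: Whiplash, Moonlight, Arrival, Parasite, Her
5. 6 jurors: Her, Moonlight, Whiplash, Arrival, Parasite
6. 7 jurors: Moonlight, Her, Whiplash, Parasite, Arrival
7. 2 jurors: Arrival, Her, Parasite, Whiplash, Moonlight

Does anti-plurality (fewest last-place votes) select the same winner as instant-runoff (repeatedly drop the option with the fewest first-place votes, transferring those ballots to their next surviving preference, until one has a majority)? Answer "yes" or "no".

Anti-plurality — last-place votes: Moonlight 2, Arrival 11, Parasite 8, Her 4, Whiplash 3. Winner: Moonlight.
Instant-runoff — R1 Moonlight 7, Arrival 2, Parasite 0, Her 13, Whiplash 6 (Parasite out); R2 Moonlight 7, Arrival 2, Her 13, Whiplash 6 (Arrival out); R3 Moonlight 7, Her 15, Whiplash 6 (Her winner). Winner: Her.
The two methods disagree.

no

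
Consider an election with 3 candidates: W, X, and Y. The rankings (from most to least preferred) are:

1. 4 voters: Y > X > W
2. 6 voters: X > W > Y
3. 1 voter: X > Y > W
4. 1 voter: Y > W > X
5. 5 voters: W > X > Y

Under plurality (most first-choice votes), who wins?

First-place votes: W 5, X 7, Y 5.
X has the most first-place votes.

X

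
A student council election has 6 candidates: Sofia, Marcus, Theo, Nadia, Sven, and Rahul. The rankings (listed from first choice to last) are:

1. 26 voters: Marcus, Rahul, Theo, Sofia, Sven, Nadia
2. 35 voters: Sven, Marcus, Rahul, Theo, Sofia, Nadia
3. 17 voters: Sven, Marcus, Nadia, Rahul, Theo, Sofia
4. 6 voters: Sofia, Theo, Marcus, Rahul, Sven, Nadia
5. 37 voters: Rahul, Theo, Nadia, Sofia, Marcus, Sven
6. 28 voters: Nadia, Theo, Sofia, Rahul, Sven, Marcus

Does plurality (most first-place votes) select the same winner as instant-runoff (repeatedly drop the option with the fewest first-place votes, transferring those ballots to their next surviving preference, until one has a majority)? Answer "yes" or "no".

Plurality — first-place votes: Sofia 6, Marcus 26, Theo 0, Nadia 28, Sven 52, Rahul 37. Winner: Sven.
Instant-runoff — R1 Sofia 6, Marcus 26, Theo 0, Nadia 28, Sven 52, Rahul 37 (Theo out); R2 Sofia 6, Marcus 26, Nadia 28, Sven 52, Rahul 37 (Sofia out); R3 Marcus 32, Nadia 28, Sven 52, Rahul 37 (Nadia out); R4 Marcus 32, Sven 52, Rahul 65 (Marcus out); R5 Sven 52, Rahul 97 (Rahul winner). Winner: Rahul.
The two methods disagree.

no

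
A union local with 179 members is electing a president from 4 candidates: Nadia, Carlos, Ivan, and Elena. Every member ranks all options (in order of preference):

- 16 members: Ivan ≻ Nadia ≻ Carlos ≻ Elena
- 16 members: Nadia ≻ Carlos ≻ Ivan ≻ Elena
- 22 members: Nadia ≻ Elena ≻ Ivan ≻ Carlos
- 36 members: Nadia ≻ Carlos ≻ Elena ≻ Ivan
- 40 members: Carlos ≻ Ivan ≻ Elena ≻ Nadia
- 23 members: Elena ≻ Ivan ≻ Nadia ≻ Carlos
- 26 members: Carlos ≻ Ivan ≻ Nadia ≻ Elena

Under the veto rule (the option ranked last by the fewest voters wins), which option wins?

Last-place votes: Nadia 40, Carlos 45, Ivan 36, Elena 58.
Ivan is ranked last by the fewest voters, so Ivan wins.

Ivan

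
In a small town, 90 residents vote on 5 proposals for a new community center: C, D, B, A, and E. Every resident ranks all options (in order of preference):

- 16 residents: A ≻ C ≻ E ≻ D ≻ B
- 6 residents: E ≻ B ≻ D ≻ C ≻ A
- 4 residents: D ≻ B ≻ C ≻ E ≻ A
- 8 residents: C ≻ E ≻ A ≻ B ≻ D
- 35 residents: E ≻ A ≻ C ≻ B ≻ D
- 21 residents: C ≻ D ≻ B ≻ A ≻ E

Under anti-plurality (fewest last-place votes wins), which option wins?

C

Last-place votes: C 0, D 43, B 16, A 10, E 21.
C is ranked last by the fewest voters, so C wins.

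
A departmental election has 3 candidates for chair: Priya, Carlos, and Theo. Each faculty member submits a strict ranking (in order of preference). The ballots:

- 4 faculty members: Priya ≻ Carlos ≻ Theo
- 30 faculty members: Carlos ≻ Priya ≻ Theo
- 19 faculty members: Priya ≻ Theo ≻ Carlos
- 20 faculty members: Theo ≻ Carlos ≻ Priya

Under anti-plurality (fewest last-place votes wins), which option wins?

Last-place votes: Priya 20, Carlos 19, Theo 34.
Carlos is ranked last by the fewest voters, so Carlos wins.

Carlos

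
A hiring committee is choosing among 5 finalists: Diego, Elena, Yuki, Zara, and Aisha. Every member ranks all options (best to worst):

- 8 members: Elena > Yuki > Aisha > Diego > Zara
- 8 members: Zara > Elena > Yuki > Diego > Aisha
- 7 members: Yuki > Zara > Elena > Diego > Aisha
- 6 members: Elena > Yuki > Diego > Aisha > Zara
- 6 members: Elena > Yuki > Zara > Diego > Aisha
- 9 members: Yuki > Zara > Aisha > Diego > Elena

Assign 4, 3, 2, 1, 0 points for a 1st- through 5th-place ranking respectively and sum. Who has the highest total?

Yuki

Diego: 8·1 + 8·1 + 7·1 + 6·2 + 6·1 + 9·1 = 50
Elena: 8·4 + 8·3 + 7·2 + 6·4 + 6·4 + 9·0 = 118
Yuki: 8·3 + 8·2 + 7·4 + 6·3 + 6·3 + 9·4 = 140
Zara: 8·0 + 8·4 + 7·3 + 6·0 + 6·2 + 9·3 = 92
Aisha: 8·2 + 8·0 + 7·0 + 6·1 + 6·0 + 9·2 = 40
Yuki has the highest Borda score (140).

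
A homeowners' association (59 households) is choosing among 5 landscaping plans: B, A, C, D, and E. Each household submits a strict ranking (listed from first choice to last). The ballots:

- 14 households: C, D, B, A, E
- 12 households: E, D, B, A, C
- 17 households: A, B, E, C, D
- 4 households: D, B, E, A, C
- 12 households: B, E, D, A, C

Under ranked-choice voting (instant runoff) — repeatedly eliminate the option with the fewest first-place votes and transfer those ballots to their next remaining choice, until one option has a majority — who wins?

Round 1: B 12, A 17, C 14, D 4, E 12. Eliminate D.
Round 2: B 16, A 17, C 14, E 12. Eliminate E.
Round 3: B 28, A 17, C 14. Eliminate C.
Round 4: B 42, A 17. B has a majority.

B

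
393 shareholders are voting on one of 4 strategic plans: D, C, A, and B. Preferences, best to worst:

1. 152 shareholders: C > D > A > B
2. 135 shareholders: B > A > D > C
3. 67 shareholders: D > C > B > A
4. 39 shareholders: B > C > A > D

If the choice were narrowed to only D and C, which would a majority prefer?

Voters preferring D to C: 202; preferring C to D: 191.
D wins the head-to-head.

D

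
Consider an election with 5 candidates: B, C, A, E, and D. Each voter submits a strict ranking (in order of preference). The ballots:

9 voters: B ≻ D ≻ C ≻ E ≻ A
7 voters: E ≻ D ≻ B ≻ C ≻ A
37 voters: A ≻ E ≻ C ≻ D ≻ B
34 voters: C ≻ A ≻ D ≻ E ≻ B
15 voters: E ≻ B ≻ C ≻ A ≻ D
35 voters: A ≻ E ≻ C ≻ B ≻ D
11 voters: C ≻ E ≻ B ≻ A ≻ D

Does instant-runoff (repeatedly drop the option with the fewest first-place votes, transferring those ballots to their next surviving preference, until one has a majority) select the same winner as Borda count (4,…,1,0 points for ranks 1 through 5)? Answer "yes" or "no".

Instant-runoff — R1 B 9, C 45, A 72, E 22, D 0 (D out); R2 B 9, C 45, A 72, E 22 (B out); R3 C 54, A 72, E 22 (E out); R4 C 76, A 72 (C winner). Winner: C.
Borda — scores: B 152, C 379, A 416, E 380, D 153. Winner: A.
The two methods disagree.

no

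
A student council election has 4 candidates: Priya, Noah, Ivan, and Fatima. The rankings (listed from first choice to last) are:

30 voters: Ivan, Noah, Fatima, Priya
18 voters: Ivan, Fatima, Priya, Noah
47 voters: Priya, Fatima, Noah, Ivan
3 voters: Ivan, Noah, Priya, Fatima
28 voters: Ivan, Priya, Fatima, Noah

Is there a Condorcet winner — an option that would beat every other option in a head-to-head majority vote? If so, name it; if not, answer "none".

Ivan

Ivan vs Priya: 79–47 for Ivan.
Ivan vs Noah: 79–47 for Ivan.
Ivan vs Fatima: 79–47 for Ivan.
Ivan beats every other option head-to-head.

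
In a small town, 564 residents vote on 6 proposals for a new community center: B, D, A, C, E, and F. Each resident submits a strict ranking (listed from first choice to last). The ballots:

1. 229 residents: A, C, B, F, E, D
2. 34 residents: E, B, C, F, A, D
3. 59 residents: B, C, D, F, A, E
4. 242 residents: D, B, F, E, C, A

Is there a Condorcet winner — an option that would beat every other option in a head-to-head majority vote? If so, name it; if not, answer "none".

B vs D: 322–242 for B.
B vs A: 335–229 for B.
B vs C: 335–229 for B.
B vs E: 530–34 for B.
B vs F: 564–0 for B.
B beats every other option head-to-head.

B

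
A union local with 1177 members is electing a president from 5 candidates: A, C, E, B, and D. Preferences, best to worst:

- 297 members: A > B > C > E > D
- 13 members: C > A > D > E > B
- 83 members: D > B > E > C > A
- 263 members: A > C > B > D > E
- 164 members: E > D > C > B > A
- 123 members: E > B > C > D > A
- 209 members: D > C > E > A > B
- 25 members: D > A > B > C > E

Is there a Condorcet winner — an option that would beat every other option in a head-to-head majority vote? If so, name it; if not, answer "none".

C vs A: 592–585 for C.
C vs E: 807–370 for C.
C vs B: 649–528 for C.
C vs D: 696–481 for C.
C beats every other option head-to-head.

C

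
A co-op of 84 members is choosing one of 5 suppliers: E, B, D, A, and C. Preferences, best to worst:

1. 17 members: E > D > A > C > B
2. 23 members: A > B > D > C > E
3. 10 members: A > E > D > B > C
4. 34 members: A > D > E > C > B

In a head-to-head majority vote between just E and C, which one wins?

Voters preferring E to C: 61; preferring C to E: 23.
E wins the head-to-head.

E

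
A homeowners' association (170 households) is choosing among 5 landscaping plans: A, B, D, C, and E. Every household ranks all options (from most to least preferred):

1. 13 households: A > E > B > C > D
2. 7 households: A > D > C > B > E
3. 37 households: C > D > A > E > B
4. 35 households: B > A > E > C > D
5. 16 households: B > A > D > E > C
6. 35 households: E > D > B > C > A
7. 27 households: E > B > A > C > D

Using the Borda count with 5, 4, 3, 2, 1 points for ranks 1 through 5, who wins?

E

A: 13·5 + 7·5 + 37·3 + 35·4 + 16·4 + 35·1 + 27·3 = 531
B: 13·3 + 7·2 + 37·1 + 35·5 + 16·5 + 35·3 + 27·4 = 558
D: 13·1 + 7·4 + 37·4 + 35·1 + 16·3 + 35·4 + 27·1 = 439
C: 13·2 + 7·3 + 37·5 + 35·2 + 16·1 + 35·2 + 27·2 = 442
E: 13·4 + 7·1 + 37·2 + 35·3 + 16·2 + 35·5 + 27·5 = 580
E has the highest Borda score (580).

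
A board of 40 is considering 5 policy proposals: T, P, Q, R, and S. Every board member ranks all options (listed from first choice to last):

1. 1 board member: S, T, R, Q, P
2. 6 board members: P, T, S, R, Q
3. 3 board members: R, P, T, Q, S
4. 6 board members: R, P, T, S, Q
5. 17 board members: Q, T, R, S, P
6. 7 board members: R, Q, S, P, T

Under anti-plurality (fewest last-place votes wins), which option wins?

Last-place votes: T 7, P 18, Q 12, R 0, S 3.
R is ranked last by the fewest voters, so R wins.

R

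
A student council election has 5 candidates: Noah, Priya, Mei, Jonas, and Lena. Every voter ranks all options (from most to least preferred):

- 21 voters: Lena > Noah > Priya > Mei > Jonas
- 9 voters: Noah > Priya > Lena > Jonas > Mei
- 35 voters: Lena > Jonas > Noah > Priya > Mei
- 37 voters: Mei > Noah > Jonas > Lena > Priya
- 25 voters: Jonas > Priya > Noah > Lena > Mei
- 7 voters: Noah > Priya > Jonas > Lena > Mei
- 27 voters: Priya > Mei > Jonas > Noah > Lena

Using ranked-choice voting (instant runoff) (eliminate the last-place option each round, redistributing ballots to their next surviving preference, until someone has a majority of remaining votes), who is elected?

Lena

Round 1: Noah 16, Priya 27, Mei 37, Jonas 25, Lena 56. Eliminate Noah.
Round 2: Priya 43, Mei 37, Jonas 25, Lena 56. Eliminate Jonas.
Round 3: Priya 68, Mei 37, Lena 56. Eliminate Mei.
Round 4: Priya 68, Lena 93. Lena has a majority.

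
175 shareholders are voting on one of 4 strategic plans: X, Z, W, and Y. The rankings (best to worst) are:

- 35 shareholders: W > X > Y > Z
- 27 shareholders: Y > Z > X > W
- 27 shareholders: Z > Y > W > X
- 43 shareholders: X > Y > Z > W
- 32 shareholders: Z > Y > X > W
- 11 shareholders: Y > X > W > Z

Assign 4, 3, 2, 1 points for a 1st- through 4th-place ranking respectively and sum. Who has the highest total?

Y

X: 35·3 + 27·2 + 27·1 + 43·4 + 32·2 + 11·3 = 455
Z: 35·1 + 27·3 + 27·4 + 43·2 + 32·4 + 11·1 = 449
W: 35·4 + 27·1 + 27·2 + 43·1 + 32·1 + 11·2 = 318
Y: 35·2 + 27·4 + 27·3 + 43·3 + 32·3 + 11·4 = 528
Y has the highest Borda score (528).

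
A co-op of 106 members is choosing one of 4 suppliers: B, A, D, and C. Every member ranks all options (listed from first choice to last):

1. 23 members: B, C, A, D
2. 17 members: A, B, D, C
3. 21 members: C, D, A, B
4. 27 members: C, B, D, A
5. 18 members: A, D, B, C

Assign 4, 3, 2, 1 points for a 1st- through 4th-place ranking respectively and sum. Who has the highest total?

C

B: 23·4 + 17·3 + 21·1 + 27·3 + 18·2 = 281
A: 23·2 + 17·4 + 21·2 + 27·1 + 18·4 = 255
D: 23·1 + 17·2 + 21·3 + 27·2 + 18·3 = 228
C: 23·3 + 17·1 + 21·4 + 27·4 + 18·1 = 296
C has the highest Borda score (296).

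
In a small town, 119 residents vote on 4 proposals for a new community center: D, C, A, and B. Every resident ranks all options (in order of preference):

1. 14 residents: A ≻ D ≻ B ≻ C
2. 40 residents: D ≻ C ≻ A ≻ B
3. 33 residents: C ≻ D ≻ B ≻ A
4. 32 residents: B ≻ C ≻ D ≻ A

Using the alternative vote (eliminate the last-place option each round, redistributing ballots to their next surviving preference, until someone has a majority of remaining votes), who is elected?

C

Round 1: D 40, C 33, A 14, B 32. Eliminate A.
Round 2: D 54, C 33, B 32. Eliminate B.
Round 3: D 54, C 65. C has a majority.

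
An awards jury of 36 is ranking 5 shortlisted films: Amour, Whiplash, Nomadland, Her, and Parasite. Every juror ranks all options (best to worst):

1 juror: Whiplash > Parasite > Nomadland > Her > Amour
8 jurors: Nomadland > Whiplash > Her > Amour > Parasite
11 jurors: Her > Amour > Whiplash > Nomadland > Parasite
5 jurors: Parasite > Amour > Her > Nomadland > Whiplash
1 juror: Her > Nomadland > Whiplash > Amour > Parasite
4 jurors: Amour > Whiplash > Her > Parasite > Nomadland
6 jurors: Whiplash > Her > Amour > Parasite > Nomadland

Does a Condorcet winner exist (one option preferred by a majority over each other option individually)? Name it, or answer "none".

Checking pairwise contests:
Her beats Amour 27–9.
Amour beats Whiplash 20–16.
Amour beats Nomadland 26–10.
Whiplash beats Her 19–17.
Amour beats Parasite 30–6.
Every option loses at least one head-to-head, so there is no Condorcet winner.

none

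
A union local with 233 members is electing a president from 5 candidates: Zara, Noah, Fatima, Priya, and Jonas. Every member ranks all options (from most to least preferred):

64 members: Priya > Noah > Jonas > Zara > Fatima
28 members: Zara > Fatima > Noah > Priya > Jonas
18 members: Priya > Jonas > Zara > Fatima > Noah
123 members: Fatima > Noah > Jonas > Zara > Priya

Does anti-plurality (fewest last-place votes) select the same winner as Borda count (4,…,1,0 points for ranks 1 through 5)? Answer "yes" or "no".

Anti-plurality — last-place votes: Zara 0, Noah 18, Fatima 64, Priya 123, Jonas 28. Winner: Zara.
Borda — scores: Zara 335, Noah 617, Fatima 594, Priya 356, Jonas 428. Winner: Noah.
The two methods disagree.

no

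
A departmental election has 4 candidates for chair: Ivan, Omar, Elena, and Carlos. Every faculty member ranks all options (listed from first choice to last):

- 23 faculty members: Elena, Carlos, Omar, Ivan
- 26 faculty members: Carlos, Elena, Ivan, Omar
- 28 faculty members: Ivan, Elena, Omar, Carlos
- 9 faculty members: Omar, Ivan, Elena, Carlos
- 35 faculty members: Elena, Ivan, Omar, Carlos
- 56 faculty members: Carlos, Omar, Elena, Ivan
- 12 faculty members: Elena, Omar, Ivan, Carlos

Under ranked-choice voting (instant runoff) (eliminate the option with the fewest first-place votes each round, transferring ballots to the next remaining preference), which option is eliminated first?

Round 1: Ivan 28, Omar 9, Elena 70, Carlos 82. Eliminate Omar.

Omar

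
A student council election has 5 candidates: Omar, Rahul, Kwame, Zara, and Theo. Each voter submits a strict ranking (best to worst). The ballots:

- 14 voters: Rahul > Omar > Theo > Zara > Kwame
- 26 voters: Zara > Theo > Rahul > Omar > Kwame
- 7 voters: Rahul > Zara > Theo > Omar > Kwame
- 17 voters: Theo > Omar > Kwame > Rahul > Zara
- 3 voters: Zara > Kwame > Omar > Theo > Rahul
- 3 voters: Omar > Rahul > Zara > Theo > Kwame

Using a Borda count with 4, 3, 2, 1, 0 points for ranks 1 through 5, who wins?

Theo

Omar: 14·3 + 26·1 + 7·1 + 17·3 + 3·2 + 3·4 = 144
Rahul: 14·4 + 26·2 + 7·4 + 17·1 + 3·0 + 3·3 = 162
Kwame: 14·0 + 26·0 + 7·0 + 17·2 + 3·3 + 3·0 = 43
Zara: 14·1 + 26·4 + 7·3 + 17·0 + 3·4 + 3·2 = 157
Theo: 14·2 + 26·3 + 7·2 + 17·4 + 3·1 + 3·1 = 194
Theo has the highest Borda score (194).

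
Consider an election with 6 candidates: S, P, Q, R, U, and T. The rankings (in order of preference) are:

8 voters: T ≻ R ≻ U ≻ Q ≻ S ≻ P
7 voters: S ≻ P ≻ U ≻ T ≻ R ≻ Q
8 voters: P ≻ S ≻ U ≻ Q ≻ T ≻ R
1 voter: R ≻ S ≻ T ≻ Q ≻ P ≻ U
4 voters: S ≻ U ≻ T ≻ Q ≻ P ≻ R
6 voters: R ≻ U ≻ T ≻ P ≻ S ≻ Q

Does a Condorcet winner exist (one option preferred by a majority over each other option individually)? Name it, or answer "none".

S vs P: 20–14 for S.
S vs Q: 26–8 for S.
S vs R: 19–15 for S.
S vs U: 20–14 for S.
S vs T: 20–14 for S.
S beats every other option head-to-head.

S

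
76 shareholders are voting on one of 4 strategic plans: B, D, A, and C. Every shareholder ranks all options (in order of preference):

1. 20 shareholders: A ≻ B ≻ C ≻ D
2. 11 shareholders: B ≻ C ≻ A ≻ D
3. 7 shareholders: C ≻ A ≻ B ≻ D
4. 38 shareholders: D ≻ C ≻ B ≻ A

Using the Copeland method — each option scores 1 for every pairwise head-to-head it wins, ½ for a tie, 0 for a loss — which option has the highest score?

C

B: beats A; ties D; loses to C → score 1.5.
D: ties B, A, and C → score 1.5.
A: ties D; loses to B and C → score 0.5.
C: beats B and A; ties D → score 2.5.
C has the best pairwise record.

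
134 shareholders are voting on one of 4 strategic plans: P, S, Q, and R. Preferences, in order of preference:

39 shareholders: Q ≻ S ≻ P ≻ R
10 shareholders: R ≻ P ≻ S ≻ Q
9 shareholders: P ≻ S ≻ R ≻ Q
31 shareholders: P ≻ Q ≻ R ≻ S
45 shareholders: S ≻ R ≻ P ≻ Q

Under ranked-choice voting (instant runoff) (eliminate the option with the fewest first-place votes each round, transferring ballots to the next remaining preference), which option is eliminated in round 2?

Q

Round 1: P 40, S 45, Q 39, R 10. Eliminate R.
Round 2: P 50, S 45, Q 39. Eliminate Q.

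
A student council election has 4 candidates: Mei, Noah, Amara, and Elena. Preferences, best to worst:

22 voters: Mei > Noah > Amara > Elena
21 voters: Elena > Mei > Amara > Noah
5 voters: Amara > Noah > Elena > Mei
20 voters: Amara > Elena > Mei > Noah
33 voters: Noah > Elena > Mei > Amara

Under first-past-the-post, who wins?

First-place votes: Mei 22, Noah 33, Amara 25, Elena 21.
Noah has the most first-place votes.

Noah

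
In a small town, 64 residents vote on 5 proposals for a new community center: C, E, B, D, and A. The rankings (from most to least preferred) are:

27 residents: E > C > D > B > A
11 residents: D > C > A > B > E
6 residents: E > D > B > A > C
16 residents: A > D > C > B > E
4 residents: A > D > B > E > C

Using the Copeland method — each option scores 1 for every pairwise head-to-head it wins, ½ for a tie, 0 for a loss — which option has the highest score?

E

C: beats B and A; loses to E and D → score 2.
E: beats C, B, D, and A → score 4.
B: beats A; loses to C, E, and D → score 1.
D: beats C, B, and A; loses to E → score 3.
A: loses to C, E, B, and D → score 0.
E has the best pairwise record.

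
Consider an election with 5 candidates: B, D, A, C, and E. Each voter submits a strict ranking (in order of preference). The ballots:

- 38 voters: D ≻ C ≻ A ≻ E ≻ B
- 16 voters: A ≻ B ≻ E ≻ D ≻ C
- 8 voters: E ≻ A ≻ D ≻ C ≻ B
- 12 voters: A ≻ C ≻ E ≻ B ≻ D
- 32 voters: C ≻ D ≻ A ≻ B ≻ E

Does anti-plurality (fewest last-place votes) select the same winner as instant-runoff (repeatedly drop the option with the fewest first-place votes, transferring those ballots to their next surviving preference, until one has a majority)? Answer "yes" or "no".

Anti-plurality — last-place votes: B 46, D 12, A 0, C 16, E 32. Winner: A.
Instant-runoff — R1 B 0, D 38, A 28, C 32, E 8 (B out); R2 D 38, A 28, C 32, E 8 (E out); R3 D 38, A 36, C 32 (C out); R4 D 70, A 36 (D winner). Winner: D.
The two methods disagree.

no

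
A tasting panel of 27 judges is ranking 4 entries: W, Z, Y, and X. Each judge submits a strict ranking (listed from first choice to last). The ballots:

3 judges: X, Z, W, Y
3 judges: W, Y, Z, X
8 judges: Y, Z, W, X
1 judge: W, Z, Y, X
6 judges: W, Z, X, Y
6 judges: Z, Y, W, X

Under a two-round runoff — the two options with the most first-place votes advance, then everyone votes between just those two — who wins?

Y

Round 1 first-place votes: W 10, Z 6, Y 8, X 3.
W and Y advance.
Runoff: W is preferred to Y by 13 voters; Y by 14.
Y wins the runoff.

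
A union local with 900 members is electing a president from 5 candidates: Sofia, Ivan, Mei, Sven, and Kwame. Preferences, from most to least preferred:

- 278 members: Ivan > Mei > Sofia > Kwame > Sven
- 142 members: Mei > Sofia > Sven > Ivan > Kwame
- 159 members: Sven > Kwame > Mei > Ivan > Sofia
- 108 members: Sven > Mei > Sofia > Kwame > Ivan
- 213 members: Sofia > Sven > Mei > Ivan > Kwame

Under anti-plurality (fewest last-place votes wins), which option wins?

Mei

Last-place votes: Sofia 159, Ivan 108, Mei 0, Sven 278, Kwame 355.
Mei is ranked last by the fewest voters, so Mei wins.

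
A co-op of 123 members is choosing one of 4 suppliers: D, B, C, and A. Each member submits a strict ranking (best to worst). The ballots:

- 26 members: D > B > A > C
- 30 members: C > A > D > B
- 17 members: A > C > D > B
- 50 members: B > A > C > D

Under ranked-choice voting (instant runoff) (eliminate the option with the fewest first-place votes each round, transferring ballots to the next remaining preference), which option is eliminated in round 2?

D

Round 1: D 26, B 50, C 30, A 17. Eliminate A.
Round 2: D 26, B 50, C 47. Eliminate D.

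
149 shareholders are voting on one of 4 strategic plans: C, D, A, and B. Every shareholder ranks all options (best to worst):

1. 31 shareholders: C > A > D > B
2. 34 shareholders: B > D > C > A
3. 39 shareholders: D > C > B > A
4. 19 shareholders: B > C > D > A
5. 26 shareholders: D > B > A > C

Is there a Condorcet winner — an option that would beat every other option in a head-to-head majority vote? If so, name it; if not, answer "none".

D

D vs C: 99–50 for D.
D vs A: 118–31 for D.
D vs B: 96–53 for D.
D beats every other option head-to-head.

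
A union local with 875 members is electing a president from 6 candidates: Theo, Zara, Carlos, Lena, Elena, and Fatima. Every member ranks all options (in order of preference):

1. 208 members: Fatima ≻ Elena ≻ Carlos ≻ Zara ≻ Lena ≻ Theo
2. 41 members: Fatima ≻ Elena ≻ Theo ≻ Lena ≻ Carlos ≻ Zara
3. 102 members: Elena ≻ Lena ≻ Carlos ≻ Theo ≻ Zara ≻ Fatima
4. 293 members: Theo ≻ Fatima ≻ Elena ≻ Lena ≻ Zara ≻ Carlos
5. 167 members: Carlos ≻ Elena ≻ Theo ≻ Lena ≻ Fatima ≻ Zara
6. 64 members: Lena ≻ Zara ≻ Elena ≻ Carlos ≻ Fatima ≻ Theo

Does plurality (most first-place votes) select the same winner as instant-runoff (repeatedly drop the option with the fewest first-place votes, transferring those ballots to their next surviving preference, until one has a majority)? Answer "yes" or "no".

no

Plurality — first-place votes: Theo 293, Zara 0, Carlos 167, Lena 64, Elena 102, Fatima 249. Winner: Theo.
Instant-runoff — R1 Theo 293, Zara 0, Carlos 167, Lena 64, Elena 102, Fatima 249 (Zara out); R2 Theo 293, Carlos 167, Lena 64, Elena 102, Fatima 249 (Lena out); R3 Theo 293, Carlos 167, Elena 166, Fatima 249 (Elena out); R4 Theo 293, Carlos 333, Fatima 249 (Fatima out); R5 Theo 334, Carlos 541 (Carlos winner). Winner: Carlos.
The two methods disagree.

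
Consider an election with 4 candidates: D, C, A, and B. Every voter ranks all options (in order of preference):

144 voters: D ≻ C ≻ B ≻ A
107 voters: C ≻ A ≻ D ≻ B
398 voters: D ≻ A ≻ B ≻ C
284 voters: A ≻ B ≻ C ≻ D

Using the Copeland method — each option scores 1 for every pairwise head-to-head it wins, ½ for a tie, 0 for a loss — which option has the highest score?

D

D: beats C, A, and B → score 3.
C: loses to D, A, and B → score 0.
A: beats C and B; loses to D → score 2.
B: beats C; loses to D and A → score 1.
D has the best pairwise record.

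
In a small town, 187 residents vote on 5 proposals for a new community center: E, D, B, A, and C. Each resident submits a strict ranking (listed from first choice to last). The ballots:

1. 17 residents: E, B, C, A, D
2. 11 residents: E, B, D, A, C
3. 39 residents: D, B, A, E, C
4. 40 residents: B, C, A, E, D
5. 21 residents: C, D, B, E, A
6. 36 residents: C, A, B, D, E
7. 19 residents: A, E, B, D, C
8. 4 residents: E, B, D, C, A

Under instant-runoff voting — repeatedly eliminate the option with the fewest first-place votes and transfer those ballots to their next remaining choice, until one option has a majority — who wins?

Round 1: E 32, D 39, B 40, A 19, C 57. Eliminate A.
Round 2: E 51, D 39, B 40, C 57. Eliminate D.
Round 3: E 51, B 79, C 57. Eliminate E.
Round 4: B 130, C 57. B has a majority.

B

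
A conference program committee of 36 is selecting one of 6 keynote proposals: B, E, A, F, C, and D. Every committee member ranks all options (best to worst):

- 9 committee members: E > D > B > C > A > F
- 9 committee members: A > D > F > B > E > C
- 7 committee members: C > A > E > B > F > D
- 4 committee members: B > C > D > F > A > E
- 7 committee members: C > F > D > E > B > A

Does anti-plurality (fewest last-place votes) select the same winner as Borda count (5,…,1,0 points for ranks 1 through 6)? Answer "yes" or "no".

Anti-plurality — last-place votes: B 0, E 4, A 7, F 9, C 9, D 7. Winner: B.
Borda — scores: B 86, E 89, A 86, F 70, C 104, D 105. Winner: D.
The two methods disagree.

no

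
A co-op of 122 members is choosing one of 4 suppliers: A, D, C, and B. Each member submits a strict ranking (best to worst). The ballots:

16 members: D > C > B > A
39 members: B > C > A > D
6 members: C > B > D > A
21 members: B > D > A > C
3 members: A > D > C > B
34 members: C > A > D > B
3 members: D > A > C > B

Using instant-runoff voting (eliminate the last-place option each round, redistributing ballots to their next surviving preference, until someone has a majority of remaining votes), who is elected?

Round 1: A 3, D 19, C 40, B 60. Eliminate A.
Round 2: D 22, C 40, B 60. Eliminate D.
Round 3: C 62, B 60. C has a majority.

C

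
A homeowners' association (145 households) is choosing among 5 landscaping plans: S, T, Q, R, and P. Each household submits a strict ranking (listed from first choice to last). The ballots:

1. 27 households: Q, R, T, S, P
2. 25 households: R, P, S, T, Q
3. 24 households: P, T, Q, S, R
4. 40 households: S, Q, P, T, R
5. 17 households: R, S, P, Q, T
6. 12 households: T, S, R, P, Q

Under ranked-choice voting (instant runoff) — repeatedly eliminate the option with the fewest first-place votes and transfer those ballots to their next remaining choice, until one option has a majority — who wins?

S

Round 1: S 40, T 12, Q 27, R 42, P 24. Eliminate T.
Round 2: S 52, Q 27, R 42, P 24. Eliminate P.
Round 3: S 52, Q 51, R 42. Eliminate R.
Round 4: S 94, Q 51. S has a majority.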